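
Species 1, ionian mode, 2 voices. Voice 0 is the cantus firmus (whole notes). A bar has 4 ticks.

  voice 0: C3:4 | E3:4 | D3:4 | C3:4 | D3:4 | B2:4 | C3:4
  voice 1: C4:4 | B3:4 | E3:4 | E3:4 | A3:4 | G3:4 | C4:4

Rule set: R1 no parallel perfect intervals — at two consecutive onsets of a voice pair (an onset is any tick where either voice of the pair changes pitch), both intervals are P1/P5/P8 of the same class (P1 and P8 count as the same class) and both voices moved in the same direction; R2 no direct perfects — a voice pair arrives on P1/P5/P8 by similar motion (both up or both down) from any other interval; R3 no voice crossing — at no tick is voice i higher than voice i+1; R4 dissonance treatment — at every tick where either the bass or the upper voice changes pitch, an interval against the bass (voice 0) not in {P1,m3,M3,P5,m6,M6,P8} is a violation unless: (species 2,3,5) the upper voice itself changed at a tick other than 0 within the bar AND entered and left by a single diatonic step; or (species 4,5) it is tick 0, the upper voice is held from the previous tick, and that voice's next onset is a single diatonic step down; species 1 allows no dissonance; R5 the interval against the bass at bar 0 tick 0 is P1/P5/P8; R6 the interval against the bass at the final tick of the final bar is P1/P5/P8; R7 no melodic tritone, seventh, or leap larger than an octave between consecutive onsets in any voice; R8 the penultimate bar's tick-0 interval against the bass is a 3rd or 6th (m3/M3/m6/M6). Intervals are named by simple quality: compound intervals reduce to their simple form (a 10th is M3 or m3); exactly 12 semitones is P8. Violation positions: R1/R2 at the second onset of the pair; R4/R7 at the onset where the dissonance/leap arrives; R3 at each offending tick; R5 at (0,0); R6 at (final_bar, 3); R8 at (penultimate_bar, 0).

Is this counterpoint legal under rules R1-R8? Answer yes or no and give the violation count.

bar 0: v0=C3 v1=C4 (P8)
bar 1: v0=E3 v1=B3 (P5)
bar 2: v0=D3 v1=E3 (M2)
bar 3: v0=C3 v1=E3 (M3)
bar 4: v0=D3 v1=A3 (P5)
bar 5: v0=B2 v1=G3 (m6)
bar 6: v0=C3 v1=C4 (P8)
  R4 @ bar2.0: D3/E3 M2 untreated
  R2 @ bar4.0: C3/E3 M3 -> D3/A3 P5 similar
  R2 @ bar6.0: B2/G3 m6 -> C3/C4 P8 similar

No (3 violations)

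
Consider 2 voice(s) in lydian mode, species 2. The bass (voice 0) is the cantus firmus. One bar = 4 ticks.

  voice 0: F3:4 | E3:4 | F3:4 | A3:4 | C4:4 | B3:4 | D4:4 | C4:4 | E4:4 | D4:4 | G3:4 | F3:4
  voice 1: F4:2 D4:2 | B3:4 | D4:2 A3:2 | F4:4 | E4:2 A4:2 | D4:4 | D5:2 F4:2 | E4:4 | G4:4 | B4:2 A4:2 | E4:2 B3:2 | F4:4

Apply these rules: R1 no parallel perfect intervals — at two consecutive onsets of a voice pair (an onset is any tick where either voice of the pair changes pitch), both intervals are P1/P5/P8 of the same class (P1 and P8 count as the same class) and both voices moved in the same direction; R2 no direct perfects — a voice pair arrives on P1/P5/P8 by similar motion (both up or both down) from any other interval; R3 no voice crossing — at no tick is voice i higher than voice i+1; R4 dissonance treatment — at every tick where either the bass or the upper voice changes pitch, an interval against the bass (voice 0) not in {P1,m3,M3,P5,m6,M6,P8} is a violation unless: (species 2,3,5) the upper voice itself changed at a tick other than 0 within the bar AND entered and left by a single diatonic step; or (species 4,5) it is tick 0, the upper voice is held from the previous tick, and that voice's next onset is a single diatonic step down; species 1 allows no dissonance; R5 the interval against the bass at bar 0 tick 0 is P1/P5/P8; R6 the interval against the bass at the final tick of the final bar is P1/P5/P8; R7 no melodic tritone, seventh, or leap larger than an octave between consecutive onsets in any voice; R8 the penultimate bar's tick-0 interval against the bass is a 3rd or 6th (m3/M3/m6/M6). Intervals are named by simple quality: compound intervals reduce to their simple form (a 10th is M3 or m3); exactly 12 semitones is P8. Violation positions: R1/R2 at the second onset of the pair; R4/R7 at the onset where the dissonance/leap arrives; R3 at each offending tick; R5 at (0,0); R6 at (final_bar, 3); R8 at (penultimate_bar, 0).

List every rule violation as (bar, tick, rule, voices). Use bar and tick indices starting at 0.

(1, 0, R2, (0, 1))
(6, 0, R2, (0, 1))
(11, 0, R7, (1,))

bar 0: v0=F3 v1=F4 downbeat P8
bar 1: v0=E3 v1=B3 downbeat P5
bar 2: v0=F3 v1=D4 downbeat M6
bar 3: v0=A3 v1=F4 downbeat m6
bar 4: v0=C4 v1=E4 downbeat M3
bar 5: v0=B3 v1=D4 downbeat m3
bar 6: v0=D4 v1=D5 downbeat P8
bar 7: v0=C4 v1=E4 downbeat M3
bar 8: v0=E4 v1=G4 downbeat m3
bar 9: v0=D4 v1=B4 downbeat M6
bar 10: v0=G3 v1=E4 downbeat M6
bar 11: v0=F3 v1=F4 downbeat P8
  -> R2 @ bar 1 tick 0 v(0, 1): F3/D4 M6 -> E3/B3 P5 similar
  -> R2 @ bar 6 tick 0 v(0, 1): B3/D4 m3 -> D4/D5 P8 similar
  -> R7 @ bar 11 tick 0 v(1,): B3->F4 leap 6st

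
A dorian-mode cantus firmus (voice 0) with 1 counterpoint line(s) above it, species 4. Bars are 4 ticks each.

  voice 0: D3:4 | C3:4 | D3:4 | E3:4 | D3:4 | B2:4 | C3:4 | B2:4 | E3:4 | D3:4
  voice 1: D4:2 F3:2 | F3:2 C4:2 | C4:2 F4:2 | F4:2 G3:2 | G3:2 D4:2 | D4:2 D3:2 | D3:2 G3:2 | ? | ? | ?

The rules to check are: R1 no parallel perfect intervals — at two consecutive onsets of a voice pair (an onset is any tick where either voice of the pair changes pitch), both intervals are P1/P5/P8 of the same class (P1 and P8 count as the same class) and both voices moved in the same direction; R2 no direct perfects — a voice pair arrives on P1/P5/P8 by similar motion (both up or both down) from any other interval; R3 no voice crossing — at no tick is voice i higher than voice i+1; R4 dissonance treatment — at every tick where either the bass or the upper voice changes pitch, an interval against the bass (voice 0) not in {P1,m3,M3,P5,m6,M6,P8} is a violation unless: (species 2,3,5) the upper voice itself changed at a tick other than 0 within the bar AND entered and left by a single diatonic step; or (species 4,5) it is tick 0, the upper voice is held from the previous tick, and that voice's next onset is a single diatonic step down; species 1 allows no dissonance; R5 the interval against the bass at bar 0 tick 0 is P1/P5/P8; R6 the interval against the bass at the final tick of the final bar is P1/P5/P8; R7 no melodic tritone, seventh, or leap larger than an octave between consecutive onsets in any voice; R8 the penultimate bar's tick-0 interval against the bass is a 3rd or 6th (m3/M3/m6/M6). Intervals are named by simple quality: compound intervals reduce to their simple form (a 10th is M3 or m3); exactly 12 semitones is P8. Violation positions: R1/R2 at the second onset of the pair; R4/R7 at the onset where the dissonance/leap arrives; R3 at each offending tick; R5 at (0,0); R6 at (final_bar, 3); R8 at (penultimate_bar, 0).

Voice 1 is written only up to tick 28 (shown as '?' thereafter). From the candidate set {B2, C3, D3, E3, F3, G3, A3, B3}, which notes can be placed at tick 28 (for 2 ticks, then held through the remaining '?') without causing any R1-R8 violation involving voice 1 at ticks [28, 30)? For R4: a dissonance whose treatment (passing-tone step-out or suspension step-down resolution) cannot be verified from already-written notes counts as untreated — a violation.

{B3, D3, G3}

B2: violates R2
C3: violates R4
D3: legal
E3: violates R4
F3: violates R4
G3: legal
A3: violates R4
B3: legal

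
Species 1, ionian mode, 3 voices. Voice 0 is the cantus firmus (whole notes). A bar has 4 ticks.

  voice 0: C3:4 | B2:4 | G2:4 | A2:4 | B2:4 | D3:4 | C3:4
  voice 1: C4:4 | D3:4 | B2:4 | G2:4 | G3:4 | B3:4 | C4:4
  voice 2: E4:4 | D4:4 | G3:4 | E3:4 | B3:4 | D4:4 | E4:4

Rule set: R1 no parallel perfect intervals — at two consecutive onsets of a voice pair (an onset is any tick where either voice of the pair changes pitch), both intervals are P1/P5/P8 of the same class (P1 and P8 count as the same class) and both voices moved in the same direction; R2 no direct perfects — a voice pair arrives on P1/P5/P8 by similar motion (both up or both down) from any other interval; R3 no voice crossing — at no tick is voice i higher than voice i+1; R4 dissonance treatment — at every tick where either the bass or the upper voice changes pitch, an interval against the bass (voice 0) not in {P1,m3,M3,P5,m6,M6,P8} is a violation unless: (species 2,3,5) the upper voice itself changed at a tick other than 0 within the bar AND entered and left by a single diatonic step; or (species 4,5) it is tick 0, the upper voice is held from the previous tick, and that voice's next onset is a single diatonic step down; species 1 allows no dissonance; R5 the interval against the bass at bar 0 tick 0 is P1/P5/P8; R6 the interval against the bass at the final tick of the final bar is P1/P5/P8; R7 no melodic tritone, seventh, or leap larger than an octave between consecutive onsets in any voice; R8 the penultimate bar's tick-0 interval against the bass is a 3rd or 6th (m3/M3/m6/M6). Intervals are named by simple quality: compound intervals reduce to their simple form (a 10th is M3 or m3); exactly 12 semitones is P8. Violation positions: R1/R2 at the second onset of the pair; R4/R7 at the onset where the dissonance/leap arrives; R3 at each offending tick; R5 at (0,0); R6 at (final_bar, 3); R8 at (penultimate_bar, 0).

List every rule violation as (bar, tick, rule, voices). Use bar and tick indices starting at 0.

bar 0: v0=C3 v1=C4 v2=E4 downbeat M3
bar 1: v0=B2 v1=D3 v2=D4 downbeat m3
bar 2: v0=G2 v1=B2 v2=G3 downbeat P8
bar 3: v0=A2 v1=G2 v2=E3 downbeat P5
bar 4: v0=B2 v1=G3 v2=B3 downbeat P8
bar 5: v0=D3 v1=B3 v2=D4 downbeat P8
bar 6: v0=C3 v1=C4 v2=E4 downbeat M3
  -> R5 @ bar 0 tick 0 v(0, 2): opens on M3
  -> R2 @ bar 1 tick 0 v(1, 2): C4/E4 M3 -> D3/D4 P8 similar
  -> R7 @ bar 1 tick 0 v(1,): C4->D3 leap 10st
  -> R2 @ bar 2 tick 0 v(0, 2): B2/D4 m3 -> G2/G3 P8 similar
  -> R3 @ bar 3 tick 0 v(0, 1): A2 above G2
  -> R4 @ bar 3 tick 0 v(0, 1): A2/G2 M2 untreated
  -> R3 @ bar 3 tick 1 v(0, 1): A2 above G2
  -> R3 @ bar 3 tick 2 v(0, 1): A2 above G2
  -> R3 @ bar 3 tick 3 v(0, 1): A2 above G2
  -> R2 @ bar 4 tick 0 v(0, 2): A2/E3 P5 -> B2/B3 P8 similar
  -> R1 @ bar 5 tick 0 v(0, 2): B2/B3 P8 -> D3/D4 P8 similar
  -> R8 @ bar 5 tick 0 v(0, 2): penult P8 not 3rd/6th
  -> R6 @ bar 6 tick 3 v(0, 2): closes on M3

(0, 0, R5, (0, 2))
(1, 0, R2, (1, 2))
(1, 0, R7, (1,))
(2, 0, R2, (0, 2))
(3, 0, R3, (0, 1))
(3, 0, R4, (0, 1))
(3, 1, R3, (0, 1))
(3, 2, R3, (0, 1))
(3, 3, R3, (0, 1))
(4, 0, R2, (0, 2))
(5, 0, R1, (0, 2))
(5, 0, R8, (0, 2))
(6, 3, R6, (0, 2))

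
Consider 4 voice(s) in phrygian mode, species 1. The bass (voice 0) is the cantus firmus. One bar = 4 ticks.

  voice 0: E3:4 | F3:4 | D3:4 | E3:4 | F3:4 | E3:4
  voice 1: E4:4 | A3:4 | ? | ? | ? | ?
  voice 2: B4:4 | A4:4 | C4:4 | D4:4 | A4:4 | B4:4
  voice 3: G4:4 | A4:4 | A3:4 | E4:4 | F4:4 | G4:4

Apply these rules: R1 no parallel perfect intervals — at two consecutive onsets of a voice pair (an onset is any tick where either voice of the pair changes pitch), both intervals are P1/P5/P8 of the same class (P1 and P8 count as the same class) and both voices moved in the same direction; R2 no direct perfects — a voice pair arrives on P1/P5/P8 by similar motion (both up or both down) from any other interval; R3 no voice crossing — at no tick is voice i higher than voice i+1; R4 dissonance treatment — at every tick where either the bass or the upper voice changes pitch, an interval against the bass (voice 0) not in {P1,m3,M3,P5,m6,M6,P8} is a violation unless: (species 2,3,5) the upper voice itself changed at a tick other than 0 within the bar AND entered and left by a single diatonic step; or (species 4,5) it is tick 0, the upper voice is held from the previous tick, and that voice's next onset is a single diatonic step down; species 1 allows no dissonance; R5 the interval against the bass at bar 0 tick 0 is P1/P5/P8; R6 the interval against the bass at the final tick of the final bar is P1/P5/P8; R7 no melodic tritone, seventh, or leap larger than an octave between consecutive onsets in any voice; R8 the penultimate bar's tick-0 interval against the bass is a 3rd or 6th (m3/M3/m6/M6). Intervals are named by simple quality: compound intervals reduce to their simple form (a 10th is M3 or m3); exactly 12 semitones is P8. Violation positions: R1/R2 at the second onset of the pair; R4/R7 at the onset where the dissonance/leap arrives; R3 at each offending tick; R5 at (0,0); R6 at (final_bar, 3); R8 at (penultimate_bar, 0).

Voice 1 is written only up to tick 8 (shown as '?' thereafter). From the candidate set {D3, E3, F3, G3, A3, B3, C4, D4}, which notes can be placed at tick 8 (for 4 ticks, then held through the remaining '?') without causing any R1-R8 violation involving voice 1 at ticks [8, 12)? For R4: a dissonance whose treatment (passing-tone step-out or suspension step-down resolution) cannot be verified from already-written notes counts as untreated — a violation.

{A3, B3}

D3: violates R2
E3: violates R4
F3: violates R2
G3: violates R4
A3: legal
B3: legal
C4: violates R4
D4: violates R3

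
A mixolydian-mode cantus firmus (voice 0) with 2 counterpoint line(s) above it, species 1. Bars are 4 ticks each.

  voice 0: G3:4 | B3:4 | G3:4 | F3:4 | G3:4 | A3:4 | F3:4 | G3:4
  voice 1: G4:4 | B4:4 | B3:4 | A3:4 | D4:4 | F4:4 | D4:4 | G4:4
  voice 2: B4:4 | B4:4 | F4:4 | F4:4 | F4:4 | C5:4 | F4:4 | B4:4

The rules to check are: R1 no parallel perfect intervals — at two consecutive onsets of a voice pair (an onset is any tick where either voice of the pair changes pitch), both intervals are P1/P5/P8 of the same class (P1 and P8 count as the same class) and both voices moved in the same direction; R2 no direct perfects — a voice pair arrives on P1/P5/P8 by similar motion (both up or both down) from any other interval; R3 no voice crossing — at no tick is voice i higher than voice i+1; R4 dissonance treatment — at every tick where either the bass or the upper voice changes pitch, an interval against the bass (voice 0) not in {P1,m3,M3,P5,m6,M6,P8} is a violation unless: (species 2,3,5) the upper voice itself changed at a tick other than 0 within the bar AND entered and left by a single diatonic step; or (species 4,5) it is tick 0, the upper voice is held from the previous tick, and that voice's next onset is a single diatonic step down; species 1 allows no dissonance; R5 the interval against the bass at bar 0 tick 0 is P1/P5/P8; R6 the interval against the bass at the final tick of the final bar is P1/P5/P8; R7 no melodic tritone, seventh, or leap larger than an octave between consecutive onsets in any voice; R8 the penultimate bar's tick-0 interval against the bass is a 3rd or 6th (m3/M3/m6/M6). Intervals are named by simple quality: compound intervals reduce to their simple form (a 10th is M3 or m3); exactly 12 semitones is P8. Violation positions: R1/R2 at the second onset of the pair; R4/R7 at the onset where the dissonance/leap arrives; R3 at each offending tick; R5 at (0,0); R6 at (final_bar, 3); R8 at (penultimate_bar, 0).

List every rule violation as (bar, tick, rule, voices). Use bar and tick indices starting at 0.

bar 0: v0=G3 v1=G4 v2=B4 downbeat M3
bar 1: v0=B3 v1=B4 v2=B4 downbeat P8
bar 2: v0=G3 v1=B3 v2=F4 downbeat m7
bar 3: v0=F3 v1=A3 v2=F4 downbeat P8
bar 4: v0=G3 v1=D4 v2=F4 downbeat m7
bar 5: v0=A3 v1=F4 v2=C5 downbeat m3
bar 6: v0=F3 v1=D4 v2=F4 downbeat P8
bar 7: v0=G3 v1=G4 v2=B4 downbeat M3
  -> R5 @ bar 0 tick 0 v(0, 2): opens on M3
  -> R1 @ bar 1 tick 0 v(0, 1): G3/G4 P8 -> B3/B4 P8 similar
  -> R4 @ bar 2 tick 0 v(0, 2): G3/F4 m7 untreated
  -> R7 @ bar 2 tick 0 v(2,): B4->F4 leap 6st
  -> R2 @ bar 4 tick 0 v(0, 1): F3/A3 M3 -> G3/D4 P5 similar
  -> R4 @ bar 4 tick 0 v(0, 2): G3/F4 m7 untreated
  -> R2 @ bar 5 tick 0 v(1, 2): D4/F4 m3 -> F4/C5 P5 similar
  -> R2 @ bar 6 tick 0 v(0, 2): A3/C5 m3 -> F3/F4 P8 similar
  -> R8 @ bar 6 tick 0 v(0, 2): penult P8 not 3rd/6th
  -> R2 @ bar 7 tick 0 v(0, 1): F3/D4 M6 -> G3/G4 P8 similar
  -> R7 @ bar 7 tick 0 v(2,): F4->B4 leap 6st
  -> R6 @ bar 7 tick 3 v(0, 2): closes on M3

(0, 0, R5, (0, 2))
(1, 0, R1, (0, 1))
(2, 0, R4, (0, 2))
(2, 0, R7, (2,))
(4, 0, R2, (0, 1))
(4, 0, R4, (0, 2))
(5, 0, R2, (1, 2))
(6, 0, R2, (0, 2))
(6, 0, R8, (0, 2))
(7, 0, R2, (0, 1))
(7, 0, R7, (2,))
(7, 3, R6, (0, 2))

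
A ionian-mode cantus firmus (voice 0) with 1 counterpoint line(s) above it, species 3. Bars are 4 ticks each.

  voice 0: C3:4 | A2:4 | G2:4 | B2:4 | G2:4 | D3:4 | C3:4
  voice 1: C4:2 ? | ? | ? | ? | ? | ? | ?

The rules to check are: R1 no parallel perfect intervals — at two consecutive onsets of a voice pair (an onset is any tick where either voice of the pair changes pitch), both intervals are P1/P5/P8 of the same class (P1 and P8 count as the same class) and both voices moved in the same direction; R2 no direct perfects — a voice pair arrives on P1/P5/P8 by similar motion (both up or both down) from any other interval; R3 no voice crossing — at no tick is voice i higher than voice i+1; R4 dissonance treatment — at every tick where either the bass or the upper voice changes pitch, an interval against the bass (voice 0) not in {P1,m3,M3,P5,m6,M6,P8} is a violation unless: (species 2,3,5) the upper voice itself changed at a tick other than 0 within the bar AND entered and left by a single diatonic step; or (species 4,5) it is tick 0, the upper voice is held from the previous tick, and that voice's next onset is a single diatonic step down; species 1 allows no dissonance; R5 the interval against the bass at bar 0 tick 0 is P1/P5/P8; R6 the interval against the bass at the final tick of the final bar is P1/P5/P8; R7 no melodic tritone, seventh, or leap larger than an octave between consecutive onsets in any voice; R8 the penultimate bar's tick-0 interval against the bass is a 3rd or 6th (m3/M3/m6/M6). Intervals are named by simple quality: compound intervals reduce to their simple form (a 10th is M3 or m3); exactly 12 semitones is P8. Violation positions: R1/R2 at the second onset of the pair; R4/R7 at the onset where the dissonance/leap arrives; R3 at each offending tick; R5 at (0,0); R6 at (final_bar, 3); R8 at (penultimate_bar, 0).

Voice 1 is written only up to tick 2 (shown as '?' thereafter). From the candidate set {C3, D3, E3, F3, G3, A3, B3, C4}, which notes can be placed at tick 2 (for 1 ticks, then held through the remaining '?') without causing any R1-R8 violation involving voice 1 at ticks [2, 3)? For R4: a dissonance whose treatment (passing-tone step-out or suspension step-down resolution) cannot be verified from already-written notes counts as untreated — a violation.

{A3, C3, C4, E3, G3}

C3: legal
D3: violates R4,R7
E3: legal
F3: violates R4
G3: legal
A3: legal
B3: violates R4
C4: legal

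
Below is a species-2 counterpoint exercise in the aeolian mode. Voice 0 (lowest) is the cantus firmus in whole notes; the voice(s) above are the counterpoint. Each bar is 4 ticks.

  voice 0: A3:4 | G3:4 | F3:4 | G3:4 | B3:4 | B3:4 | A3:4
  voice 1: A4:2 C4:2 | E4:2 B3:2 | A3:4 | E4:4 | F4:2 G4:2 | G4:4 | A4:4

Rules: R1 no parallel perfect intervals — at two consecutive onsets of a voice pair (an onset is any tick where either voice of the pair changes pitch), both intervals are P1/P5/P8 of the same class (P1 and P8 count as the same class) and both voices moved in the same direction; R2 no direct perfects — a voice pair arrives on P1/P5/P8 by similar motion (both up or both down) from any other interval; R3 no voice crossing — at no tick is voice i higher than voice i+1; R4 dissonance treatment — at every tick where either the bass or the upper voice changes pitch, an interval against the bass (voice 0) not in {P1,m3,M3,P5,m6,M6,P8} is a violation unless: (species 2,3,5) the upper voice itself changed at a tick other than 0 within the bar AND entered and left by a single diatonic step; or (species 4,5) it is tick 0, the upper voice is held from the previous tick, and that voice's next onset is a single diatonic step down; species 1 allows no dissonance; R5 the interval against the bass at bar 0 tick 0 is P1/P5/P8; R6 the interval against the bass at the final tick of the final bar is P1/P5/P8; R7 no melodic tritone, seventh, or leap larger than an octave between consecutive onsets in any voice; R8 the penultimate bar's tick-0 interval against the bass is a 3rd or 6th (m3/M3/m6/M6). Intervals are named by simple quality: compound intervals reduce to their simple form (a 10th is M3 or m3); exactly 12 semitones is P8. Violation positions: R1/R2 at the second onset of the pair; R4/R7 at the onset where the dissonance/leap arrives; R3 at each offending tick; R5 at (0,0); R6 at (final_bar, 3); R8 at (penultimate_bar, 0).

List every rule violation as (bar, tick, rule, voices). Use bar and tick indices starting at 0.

(4, 0, R4, (0, 1))

bar 0: v0=A3 v1=A4 downbeat P8
bar 1: v0=G3 v1=E4 downbeat M6
bar 2: v0=F3 v1=A3 downbeat M3
bar 3: v0=G3 v1=E4 downbeat M6
bar 4: v0=B3 v1=F4 downbeat TT
bar 5: v0=B3 v1=G4 downbeat m6
bar 6: v0=A3 v1=A4 downbeat P8
  -> R4 @ bar 4 tick 0 v(0, 1): B3/F4 TT untreated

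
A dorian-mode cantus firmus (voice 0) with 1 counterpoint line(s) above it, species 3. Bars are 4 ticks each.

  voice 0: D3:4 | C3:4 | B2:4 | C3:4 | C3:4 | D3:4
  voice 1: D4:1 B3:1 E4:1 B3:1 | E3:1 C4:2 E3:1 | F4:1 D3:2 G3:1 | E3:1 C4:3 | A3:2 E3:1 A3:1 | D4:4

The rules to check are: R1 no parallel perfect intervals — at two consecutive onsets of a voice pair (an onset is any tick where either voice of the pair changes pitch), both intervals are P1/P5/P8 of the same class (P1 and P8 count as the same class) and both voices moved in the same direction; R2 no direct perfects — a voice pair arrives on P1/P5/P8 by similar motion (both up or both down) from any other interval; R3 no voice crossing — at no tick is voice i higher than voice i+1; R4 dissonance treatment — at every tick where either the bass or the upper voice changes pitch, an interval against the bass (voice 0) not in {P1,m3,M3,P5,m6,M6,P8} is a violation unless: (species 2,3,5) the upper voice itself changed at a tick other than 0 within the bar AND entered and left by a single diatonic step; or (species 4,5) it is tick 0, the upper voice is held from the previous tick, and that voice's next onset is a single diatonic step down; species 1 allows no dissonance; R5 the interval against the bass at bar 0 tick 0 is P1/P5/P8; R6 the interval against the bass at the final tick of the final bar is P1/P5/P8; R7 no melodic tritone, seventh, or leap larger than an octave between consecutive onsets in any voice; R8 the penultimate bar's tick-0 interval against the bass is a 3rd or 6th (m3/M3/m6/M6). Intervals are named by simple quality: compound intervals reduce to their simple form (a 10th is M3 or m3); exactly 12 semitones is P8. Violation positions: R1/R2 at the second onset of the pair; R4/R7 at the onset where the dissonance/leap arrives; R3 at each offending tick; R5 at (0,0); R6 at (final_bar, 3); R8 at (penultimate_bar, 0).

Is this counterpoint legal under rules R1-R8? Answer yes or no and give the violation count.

bar 0: v0=D3 v1=D4 (P8)
bar 1: v0=C3 v1=E3 (M3)
bar 2: v0=B2 v1=F4 (TT)
bar 3: v0=C3 v1=E3 (M3)
bar 4: v0=C3 v1=A3 (M6)
bar 5: v0=D3 v1=D4 (P8)
  R4 @ bar0.2: D3/E4 M2 untreated
  R4 @ bar2.0: B2/F4 TT untreated
  R7 @ bar2.0: E3->F4 leap 13st
  R7 @ bar2.1: F4->D3 leap 15st
  R2 @ bar5.0: C3/A3 M6 -> D3/D4 P8 similar

No (5 violations)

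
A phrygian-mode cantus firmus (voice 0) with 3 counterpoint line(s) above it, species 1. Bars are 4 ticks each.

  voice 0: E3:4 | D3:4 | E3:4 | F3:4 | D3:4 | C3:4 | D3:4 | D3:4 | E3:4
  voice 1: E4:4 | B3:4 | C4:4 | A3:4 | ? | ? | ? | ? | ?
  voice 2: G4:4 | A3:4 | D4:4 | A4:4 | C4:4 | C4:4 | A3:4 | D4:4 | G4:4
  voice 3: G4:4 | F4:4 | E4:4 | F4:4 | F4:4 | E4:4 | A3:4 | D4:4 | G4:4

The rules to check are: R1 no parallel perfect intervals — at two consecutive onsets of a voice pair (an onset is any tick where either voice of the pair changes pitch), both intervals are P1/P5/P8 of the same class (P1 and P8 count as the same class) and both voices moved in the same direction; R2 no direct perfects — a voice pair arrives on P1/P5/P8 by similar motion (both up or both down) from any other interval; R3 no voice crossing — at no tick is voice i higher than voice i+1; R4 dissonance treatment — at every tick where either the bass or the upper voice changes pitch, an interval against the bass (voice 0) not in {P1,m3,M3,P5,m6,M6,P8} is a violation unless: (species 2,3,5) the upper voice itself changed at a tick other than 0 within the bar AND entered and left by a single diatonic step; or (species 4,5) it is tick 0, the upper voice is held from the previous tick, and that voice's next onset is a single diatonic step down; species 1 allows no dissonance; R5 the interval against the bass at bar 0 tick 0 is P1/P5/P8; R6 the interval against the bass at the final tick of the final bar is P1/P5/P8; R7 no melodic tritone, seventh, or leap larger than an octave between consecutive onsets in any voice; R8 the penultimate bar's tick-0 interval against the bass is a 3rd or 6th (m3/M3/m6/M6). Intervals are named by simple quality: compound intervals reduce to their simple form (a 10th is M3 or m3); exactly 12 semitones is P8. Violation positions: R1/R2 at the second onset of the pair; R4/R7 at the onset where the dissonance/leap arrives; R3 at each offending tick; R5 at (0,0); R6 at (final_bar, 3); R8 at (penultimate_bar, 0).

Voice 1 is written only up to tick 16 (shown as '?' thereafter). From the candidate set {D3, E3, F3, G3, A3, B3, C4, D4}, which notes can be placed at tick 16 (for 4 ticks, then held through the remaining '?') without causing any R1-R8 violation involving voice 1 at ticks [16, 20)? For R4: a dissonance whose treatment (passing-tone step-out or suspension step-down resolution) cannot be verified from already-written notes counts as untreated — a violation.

D3: violates R2
E3: violates R4
F3: violates R2
G3: violates R4
A3: legal
B3: legal
C4: violates R4
D4: violates R3

{A3, B3}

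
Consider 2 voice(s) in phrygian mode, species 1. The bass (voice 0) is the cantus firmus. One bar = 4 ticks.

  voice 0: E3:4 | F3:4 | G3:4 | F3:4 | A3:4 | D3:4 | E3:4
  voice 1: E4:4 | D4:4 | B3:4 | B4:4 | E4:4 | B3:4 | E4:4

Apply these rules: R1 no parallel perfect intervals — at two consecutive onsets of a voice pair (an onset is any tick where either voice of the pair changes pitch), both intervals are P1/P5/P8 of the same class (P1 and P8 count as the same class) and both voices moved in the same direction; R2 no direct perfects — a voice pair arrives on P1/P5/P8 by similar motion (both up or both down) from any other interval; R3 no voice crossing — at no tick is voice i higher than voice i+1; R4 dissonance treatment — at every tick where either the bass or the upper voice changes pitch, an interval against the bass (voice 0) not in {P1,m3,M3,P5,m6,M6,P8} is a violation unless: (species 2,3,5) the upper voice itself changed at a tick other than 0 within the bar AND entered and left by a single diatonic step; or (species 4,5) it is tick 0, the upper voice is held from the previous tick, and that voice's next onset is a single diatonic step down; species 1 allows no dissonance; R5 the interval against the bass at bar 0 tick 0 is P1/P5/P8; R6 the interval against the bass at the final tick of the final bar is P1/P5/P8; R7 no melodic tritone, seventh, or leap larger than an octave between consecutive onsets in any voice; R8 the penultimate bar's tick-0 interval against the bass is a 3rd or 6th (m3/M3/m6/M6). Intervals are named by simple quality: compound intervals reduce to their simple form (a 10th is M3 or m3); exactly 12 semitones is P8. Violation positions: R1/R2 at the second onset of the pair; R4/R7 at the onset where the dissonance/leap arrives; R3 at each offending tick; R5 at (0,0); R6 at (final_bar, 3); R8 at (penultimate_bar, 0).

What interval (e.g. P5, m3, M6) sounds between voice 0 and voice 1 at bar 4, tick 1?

voice 0=A3 voice 1=E4 -> P5

P5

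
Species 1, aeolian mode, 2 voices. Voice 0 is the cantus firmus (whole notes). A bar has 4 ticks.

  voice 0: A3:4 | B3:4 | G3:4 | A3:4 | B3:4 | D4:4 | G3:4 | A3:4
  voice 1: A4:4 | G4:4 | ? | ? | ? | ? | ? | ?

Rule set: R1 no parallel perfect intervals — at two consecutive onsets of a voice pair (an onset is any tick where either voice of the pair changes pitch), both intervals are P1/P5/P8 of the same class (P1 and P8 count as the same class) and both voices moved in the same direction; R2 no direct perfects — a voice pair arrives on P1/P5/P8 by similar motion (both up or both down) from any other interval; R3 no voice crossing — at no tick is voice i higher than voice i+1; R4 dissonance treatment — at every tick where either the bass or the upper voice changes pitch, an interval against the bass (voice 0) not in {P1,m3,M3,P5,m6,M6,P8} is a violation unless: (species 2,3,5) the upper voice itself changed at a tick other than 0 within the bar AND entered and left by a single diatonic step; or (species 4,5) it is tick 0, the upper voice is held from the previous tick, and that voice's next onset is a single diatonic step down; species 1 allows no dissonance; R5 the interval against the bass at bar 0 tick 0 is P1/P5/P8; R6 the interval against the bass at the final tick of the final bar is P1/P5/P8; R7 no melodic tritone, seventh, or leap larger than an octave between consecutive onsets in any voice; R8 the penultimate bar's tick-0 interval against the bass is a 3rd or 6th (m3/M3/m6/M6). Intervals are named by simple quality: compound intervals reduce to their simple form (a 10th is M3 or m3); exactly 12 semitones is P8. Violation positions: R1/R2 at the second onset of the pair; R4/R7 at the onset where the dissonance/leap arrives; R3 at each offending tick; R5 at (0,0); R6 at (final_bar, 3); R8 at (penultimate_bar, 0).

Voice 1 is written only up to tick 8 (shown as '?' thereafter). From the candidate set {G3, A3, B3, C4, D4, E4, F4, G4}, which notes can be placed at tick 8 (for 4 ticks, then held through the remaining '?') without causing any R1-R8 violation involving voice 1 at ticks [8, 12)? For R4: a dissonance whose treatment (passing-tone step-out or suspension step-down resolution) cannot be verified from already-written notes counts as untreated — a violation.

G3: violates R2
A3: violates R4,R7
B3: legal
C4: violates R4
D4: violates R2
E4: legal
F4: violates R4
G4: legal

{B3, E4, G4}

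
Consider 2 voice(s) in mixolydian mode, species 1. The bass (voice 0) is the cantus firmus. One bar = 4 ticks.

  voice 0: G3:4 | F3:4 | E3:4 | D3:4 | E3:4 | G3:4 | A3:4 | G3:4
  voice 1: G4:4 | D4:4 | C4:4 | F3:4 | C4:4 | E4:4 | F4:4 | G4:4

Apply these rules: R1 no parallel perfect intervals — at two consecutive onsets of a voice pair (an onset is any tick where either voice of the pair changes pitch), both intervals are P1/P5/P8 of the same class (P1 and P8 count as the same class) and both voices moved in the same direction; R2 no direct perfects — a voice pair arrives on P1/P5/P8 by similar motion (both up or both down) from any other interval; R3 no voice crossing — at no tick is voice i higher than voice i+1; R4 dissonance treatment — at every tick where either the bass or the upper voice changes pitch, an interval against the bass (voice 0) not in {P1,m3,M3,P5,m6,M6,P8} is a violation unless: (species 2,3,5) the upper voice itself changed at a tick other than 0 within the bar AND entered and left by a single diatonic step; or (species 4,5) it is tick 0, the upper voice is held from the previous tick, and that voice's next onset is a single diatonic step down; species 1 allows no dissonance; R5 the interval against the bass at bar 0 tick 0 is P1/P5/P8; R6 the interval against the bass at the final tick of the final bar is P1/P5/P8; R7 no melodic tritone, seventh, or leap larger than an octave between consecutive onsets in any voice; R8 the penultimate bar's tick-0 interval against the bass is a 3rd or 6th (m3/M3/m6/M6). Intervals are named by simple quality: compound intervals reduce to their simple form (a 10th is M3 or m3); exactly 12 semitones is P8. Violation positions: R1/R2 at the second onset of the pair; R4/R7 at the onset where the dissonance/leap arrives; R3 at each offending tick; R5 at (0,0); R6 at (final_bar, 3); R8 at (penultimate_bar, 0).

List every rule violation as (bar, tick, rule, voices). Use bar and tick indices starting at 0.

bar 0: v0=G3 v1=G4 downbeat P8
bar 1: v0=F3 v1=D4 downbeat M6
bar 2: v0=E3 v1=C4 downbeat m6
bar 3: v0=D3 v1=F3 downbeat m3
bar 4: v0=E3 v1=C4 downbeat m6
bar 5: v0=G3 v1=E4 downbeat M6
bar 6: v0=A3 v1=F4 downbeat m6
bar 7: v0=G3 v1=G4 downbeat P8

No violations across 8 bars (G3..G3 vs G4..G4).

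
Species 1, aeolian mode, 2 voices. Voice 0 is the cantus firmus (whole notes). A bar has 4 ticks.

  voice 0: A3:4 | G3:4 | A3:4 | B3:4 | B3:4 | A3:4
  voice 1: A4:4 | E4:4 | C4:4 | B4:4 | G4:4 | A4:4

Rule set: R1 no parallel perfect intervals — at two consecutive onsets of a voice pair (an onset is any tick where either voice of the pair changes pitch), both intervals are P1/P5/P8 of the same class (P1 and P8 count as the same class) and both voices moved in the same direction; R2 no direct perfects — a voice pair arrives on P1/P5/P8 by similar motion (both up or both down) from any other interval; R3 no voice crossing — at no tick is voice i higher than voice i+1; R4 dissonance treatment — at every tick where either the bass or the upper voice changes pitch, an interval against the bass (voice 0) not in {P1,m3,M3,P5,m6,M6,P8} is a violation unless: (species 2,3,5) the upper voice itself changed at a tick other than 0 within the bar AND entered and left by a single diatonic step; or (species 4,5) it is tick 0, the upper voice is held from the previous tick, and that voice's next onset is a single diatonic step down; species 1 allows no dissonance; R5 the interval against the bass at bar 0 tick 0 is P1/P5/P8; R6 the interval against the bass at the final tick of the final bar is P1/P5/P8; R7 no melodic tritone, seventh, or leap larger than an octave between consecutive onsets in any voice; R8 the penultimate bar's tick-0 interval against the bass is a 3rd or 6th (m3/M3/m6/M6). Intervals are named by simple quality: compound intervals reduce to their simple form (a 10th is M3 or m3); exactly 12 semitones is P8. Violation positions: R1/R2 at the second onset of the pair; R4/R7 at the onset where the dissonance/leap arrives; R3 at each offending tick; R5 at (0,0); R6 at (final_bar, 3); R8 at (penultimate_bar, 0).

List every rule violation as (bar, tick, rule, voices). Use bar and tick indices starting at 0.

bar 0: v0=A3 v1=A4 downbeat P8
bar 1: v0=G3 v1=E4 downbeat M6
bar 2: v0=A3 v1=C4 downbeat m3
bar 3: v0=B3 v1=B4 downbeat P8
bar 4: v0=B3 v1=G4 downbeat m6
bar 5: v0=A3 v1=A4 downbeat P8
  -> R2 @ bar 3 tick 0 v(0, 1): A3/C4 m3 -> B3/B4 P8 similar
  -> R7 @ bar 3 tick 0 v(1,): C4->B4 leap 11st

(3, 0, R2, (0, 1))
(3, 0, R7, (1,))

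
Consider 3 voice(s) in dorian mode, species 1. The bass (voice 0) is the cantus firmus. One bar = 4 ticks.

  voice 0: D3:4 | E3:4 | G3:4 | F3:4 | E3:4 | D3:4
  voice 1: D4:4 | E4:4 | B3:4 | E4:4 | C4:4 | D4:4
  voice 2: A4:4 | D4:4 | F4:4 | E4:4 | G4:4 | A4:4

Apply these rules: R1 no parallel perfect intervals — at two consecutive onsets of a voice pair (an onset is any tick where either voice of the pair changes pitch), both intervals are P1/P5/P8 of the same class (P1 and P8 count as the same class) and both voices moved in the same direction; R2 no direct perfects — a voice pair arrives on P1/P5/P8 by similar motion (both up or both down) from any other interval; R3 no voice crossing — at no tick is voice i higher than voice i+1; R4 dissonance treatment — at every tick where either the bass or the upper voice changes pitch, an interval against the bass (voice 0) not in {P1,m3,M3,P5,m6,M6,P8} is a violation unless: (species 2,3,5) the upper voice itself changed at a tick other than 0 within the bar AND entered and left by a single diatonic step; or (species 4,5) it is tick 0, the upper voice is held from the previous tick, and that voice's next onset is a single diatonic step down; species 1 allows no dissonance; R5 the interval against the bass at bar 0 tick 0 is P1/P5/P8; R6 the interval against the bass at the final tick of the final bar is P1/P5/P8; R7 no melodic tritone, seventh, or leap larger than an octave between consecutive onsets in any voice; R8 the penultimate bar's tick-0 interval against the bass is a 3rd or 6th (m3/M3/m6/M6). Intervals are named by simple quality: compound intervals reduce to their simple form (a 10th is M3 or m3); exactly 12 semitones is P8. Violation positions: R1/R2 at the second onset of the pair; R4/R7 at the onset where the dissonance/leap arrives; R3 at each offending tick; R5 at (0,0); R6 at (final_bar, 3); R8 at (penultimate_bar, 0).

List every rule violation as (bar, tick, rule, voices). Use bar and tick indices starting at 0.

bar 0: v0=D3 v1=D4 v2=A4 downbeat P5
bar 1: v0=E3 v1=E4 v2=D4 downbeat m7
bar 2: v0=G3 v1=B3 v2=F4 downbeat m7
bar 3: v0=F3 v1=E4 v2=E4 downbeat M7
bar 4: v0=E3 v1=C4 v2=G4 downbeat m3
bar 5: v0=D3 v1=D4 v2=A4 downbeat P5
  -> R1 @ bar 1 tick 0 v(0, 1): D3/D4 P8 -> E3/E4 P8 similar
  -> R3 @ bar 1 tick 0 v(1, 2): E4 above D4
  -> R4 @ bar 1 tick 0 v(0, 2): E3/D4 m7 untreated
  -> R3 @ bar 1 tick 1 v(1, 2): E4 above D4
  -> R3 @ bar 1 tick 2 v(1, 2): E4 above D4
  -> R3 @ bar 1 tick 3 v(1, 2): E4 above D4
  -> R4 @ bar 2 tick 0 v(0, 2): G3/F4 m7 untreated
  -> R4 @ bar 3 tick 0 v(0, 1): F3/E4 M7 untreated
  -> R4 @ bar 3 tick 0 v(0, 2): F3/E4 M7 untreated
  -> R1 @ bar 5 tick 0 v(1, 2): C4/G4 P5 -> D4/A4 P5 similar

(1, 0, R1, (0, 1))
(1, 0, R3, (1, 2))
(1, 0, R4, (0, 2))
(1, 1, R3, (1, 2))
(1, 2, R3, (1, 2))
(1, 3, R3, (1, 2))
(2, 0, R4, (0, 2))
(3, 0, R4, (0, 1))
(3, 0, R4, (0, 2))
(5, 0, R1, (1, 2))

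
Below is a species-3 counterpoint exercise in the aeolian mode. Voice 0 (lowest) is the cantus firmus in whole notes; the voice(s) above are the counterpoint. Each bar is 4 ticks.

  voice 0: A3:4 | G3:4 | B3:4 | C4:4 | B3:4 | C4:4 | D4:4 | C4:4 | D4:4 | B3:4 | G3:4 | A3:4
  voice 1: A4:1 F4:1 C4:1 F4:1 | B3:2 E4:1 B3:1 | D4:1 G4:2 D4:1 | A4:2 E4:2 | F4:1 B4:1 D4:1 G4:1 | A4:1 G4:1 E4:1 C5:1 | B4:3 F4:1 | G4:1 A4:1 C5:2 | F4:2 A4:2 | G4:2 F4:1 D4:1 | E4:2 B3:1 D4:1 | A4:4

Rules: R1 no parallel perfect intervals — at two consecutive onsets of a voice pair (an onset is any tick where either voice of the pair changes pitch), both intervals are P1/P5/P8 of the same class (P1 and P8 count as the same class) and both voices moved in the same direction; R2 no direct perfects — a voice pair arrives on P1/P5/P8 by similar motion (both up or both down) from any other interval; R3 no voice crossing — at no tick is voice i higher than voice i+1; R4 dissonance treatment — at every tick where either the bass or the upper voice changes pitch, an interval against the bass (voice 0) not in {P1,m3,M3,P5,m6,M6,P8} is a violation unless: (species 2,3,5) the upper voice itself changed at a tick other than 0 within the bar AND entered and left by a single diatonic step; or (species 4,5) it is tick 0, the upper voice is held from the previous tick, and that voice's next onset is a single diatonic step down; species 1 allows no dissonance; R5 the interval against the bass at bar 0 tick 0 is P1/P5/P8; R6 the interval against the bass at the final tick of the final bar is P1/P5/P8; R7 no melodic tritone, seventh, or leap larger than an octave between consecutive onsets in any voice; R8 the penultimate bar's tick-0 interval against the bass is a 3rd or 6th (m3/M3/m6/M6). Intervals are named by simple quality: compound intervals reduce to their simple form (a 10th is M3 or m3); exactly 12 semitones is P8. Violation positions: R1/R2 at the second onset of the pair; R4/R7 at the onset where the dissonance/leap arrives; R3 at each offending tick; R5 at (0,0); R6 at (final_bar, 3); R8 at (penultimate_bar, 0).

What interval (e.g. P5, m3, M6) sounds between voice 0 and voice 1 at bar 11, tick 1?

voice 0=A3 voice 1=A4 -> P8

P8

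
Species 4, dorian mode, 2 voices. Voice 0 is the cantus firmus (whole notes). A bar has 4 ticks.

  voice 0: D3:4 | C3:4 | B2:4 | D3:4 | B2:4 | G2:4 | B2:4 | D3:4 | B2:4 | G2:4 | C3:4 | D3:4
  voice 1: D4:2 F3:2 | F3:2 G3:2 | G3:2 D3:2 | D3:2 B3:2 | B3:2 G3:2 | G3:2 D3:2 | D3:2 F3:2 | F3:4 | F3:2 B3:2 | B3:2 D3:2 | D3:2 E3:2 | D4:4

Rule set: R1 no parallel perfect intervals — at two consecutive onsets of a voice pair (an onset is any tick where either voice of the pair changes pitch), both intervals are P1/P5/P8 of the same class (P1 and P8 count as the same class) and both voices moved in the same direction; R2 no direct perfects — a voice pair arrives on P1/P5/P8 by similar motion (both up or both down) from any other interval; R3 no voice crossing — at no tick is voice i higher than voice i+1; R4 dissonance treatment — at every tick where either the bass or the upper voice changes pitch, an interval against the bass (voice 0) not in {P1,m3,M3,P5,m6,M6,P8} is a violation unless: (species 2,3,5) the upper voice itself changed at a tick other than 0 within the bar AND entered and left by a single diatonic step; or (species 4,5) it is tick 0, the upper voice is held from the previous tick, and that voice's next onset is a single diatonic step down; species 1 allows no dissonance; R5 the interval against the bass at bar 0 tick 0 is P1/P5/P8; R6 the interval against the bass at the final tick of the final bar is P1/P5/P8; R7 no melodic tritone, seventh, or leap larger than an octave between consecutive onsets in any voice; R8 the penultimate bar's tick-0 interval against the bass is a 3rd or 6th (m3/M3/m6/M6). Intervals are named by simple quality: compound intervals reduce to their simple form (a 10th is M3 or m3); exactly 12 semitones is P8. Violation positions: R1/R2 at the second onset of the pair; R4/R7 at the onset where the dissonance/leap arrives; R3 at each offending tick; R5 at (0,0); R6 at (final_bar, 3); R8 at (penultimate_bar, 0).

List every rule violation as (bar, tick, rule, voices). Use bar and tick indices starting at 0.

bar 0: v0=D3 v1=D4 downbeat P8
bar 1: v0=C3 v1=F3 downbeat P4
bar 2: v0=B2 v1=G3 downbeat m6
bar 3: v0=D3 v1=D3 downbeat P1
bar 4: v0=B2 v1=B3 downbeat P8
bar 5: v0=G2 v1=G3 downbeat P8
bar 6: v0=B2 v1=D3 downbeat m3
bar 7: v0=D3 v1=F3 downbeat m3
bar 8: v0=B2 v1=F3 downbeat TT
bar 9: v0=G2 v1=B3 downbeat M3
bar 10: v0=C3 v1=D3 downbeat M2
bar 11: v0=D3 v1=D4 downbeat P8
  -> R4 @ bar 1 tick 0 v(0, 1): C3/F3 P4 untreated
  -> R4 @ bar 6 tick 2 v(0, 1): B2/F3 TT untreated
  -> R4 @ bar 8 tick 0 v(0, 1): B2/F3 TT untreated
  -> R7 @ bar 8 tick 2 v(1,): F3->B3 leap 6st
  -> R4 @ bar 10 tick 0 v(0, 1): C3/D3 M2 untreated
  -> R8 @ bar 10 tick 0 v(0, 1): penult M2 not 3rd/6th
  -> R2 @ bar 11 tick 0 v(0, 1): C3/E3 M3 -> D3/D4 P8 similar
  -> R7 @ bar 11 tick 0 v(1,): E3->D4 leap 10st

(1, 0, R4, (0, 1))
(6, 2, R4, (0, 1))
(8, 0, R4, (0, 1))
(8, 2, R7, (1,))
(10, 0, R4, (0, 1))
(10, 0, R8, (0, 1))
(11, 0, R2, (0, 1))
(11, 0, R7, (1,))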